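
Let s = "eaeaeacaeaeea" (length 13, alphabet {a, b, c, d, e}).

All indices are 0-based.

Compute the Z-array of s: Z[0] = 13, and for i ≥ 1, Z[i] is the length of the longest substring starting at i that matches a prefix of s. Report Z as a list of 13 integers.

Z[0]=13
i=1: outside box; Z[1]=0
i=2: outside box; Z[2]=4 grow→box=[2,6)
i=3: min(r-i=3, Z[1]=0)=0; Z[3]=0
i=4: min(r-i=2, Z[2]=4)=2; Z[4]=2
i=5: min(r-i=1, Z[3]=0)=0; Z[5]=0
i=6: outside box; Z[6]=0
i=7: outside box; Z[7]=0
i=8: outside box; Z[8]=3 grow→box=[8,11)
i=9: min(r-i=2, Z[1]=0)=0; Z[9]=0
i=10: min(r-i=1, Z[2]=4)=1; Z[10]=1
i=11: outside box; Z[11]=2 grow→box=[11,13)
i=12: min(r-i=1, Z[1]=0)=0; Z[12]=0

[13, 0, 4, 0, 2, 0, 0, 0, 3, 0, 1, 2, 0]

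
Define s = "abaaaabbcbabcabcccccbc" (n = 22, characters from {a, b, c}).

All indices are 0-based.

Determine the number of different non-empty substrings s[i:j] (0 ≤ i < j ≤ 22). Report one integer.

216

rank | idx | suffix
   0 |   2 | aaaabbcbabcabcccccbc
   1 |   3 | aaabbcbabcabcccccbc
   2 |   4 | aabbcbabcabcccccbc
   3 |   0 | abaaaabbcbabcabcccccbc
   4 |   5 | abbcbabcabcccccbc
   5 |  10 | abcabcccccbc
   6 |  13 | abcccccbc
   7 |   1 | baaaabbcbabcabcccccbc
   8 |   9 | babcabcccccbc
   9 |   6 | bbcbabcabcccccbc
  10 |  20 | bc
  11 |  11 | bcabcccccbc
  12 |   7 | bcbabcabcccccbc
  13 |  14 | bcccccbc
  14 |  21 | c
  15 |  12 | cabcccccbc
  16 |   8 | cbabcabcccccbc
  17 |  19 | cbc
  18 |  18 | ccbc
  19 |  17 | cccbc
  20 |  16 | ccccbc
  21 |  15 | cccccbc

SA = [2, 3, 4, 0, 5, 10, 13, 1, 9, 6, 20, 11, 7, 14, 21, 12, 8, 19, 18, 17, 16, 15]
[i] adj suffixes → lcp
  [1] 2/3 → 3 ('aaa')
  [2] 3/4 → 2 ('aa')
  [3] 4/0 → 1 ('a')
  [4] 0/5 → 2 ('ab')
  [5] 5/10 → 2 ('ab')
  [6] 10/13 → 3 ('abc')
  [7] 13/1 → 0 ('')
  [8] 1/9 → 2 ('ba')
  [9] 9/6 → 1 ('b')
  [10] 6/20 → 1 ('b')
  [11] 20/11 → 2 ('bc')
  [12] 11/7 → 2 ('bc')
  [13] 7/14 → 2 ('bc')
  [14] 14/21 → 0 ('')
  [15] 21/12 → 1 ('c')
  [16] 12/8 → 1 ('c')
  [17] 8/19 → 2 ('cb')
  [18] 19/18 → 1 ('c')
  [19] 18/17 → 2 ('cc')
  [20] 17/16 → 3 ('ccc')
  [21] 16/15 → 4 ('cccc')

n(n+1)/2 = 22·23/2 = 253
Σ LCP = 0 + 3 + 2 + 1 + 2 + 2 + 3 + 0 + 2 + 1 + 1 + 2 + 2 + 2 + 0 + 1 + 1 + 2 + 1 + 2 + 3 + 4 = 37
distinct = 253 − 37 = 216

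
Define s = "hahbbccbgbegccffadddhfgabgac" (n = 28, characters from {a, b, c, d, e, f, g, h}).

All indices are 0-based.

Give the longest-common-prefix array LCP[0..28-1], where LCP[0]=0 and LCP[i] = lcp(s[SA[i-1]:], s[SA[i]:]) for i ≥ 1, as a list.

[0, 1, 1, 1, 0, 1, 1, 1, 2, 0, 1, 1, 2, 1, 0, 2, 1, 0, 0, 1, 1, 0, 2, 1, 1, 0, 1, 1]

rank→(start, suffix):
  0 → (23, 'abgac')
  1 → (26, 'ac')
  2 → (16, 'adddhfgabgac')
  3 → (1, 'ahbbccbgbegccffadddhfgabgac')
  4 → (3, 'bbccbgbegccffadddhfgabgac')
  5 → (4, 'bccbgbegccffadddhfgabgac')
  6 → (9, 'begccffadddhfgabgac')
  7 → (24, 'bgac')
  8 → (7, 'bgbegccffadddhfgabgac')
  9 → (27, 'c')
  10 → (6, 'cbgbegccffadddhfgabgac')
  11 → (5, 'ccbgbegccffadddhfgabgac')
  12 → (12, 'ccffadddhfgabgac')
  13 → (13, 'cffadddhfgabgac')
  14 → (17, 'dddhfgabgac')
  15 → (18, 'ddhfgabgac')
  16 → (19, 'dhfgabgac')
  17 → (10, 'egccffadddhfgabgac')
  18 → (15, 'fadddhfgabgac')
  19 → (14, 'ffadddhfgabgac')
  20 → (21, 'fgabgac')
  21 → (22, 'gabgac')
  22 → (25, 'gac')
  23 → (8, 'gbegccffadddhfgabgac')
  24 → (11, 'gccffadddhfgabgac')
  25 → (0, 'hahbbccbgbegccffadddhfgabgac')
  26 → (2, 'hbbccbgbegccffadddhfgabgac')
  27 → (20, 'hfgabgac')

SA = [23, 26, 16, 1, 3, 4, 9, 24, 7, 27, 6, 5, 12, 13, 17, 18, 19, 10, 15, 14, 21, 22, 25, 8, 11, 0, 2, 20]
[i] adj suffixes → lcp
  [1] 23/26 → 1 ('a')
  [2] 26/16 → 1 ('a')
  [3] 16/1 → 1 ('a')
  [4] 1/3 → 0 ('')
  [5] 3/4 → 1 ('b')
  [6] 4/9 → 1 ('b')
  [7] 9/24 → 1 ('b')
  [8] 24/7 → 2 ('bg')
  [9] 7/27 → 0 ('')
  [10] 27/6 → 1 ('c')
  [11] 6/5 → 1 ('c')
  [12] 5/12 → 2 ('cc')
  [13] 12/13 → 1 ('c')
  [14] 13/17 → 0 ('')
  [15] 17/18 → 2 ('dd')
  [16] 18/19 → 1 ('d')
  [17] 19/10 → 0 ('')
  [18] 10/15 → 0 ('')
  [19] 15/14 → 1 ('f')
  [20] 14/21 → 1 ('f')
  [21] 21/22 → 0 ('')
  [22] 22/25 → 2 ('ga')
  [23] 25/8 → 1 ('g')
  [24] 8/11 → 1 ('g')
  [25] 11/0 → 0 ('')
  [26] 0/2 → 1 ('h')
  [27] 2/20 → 1 ('h')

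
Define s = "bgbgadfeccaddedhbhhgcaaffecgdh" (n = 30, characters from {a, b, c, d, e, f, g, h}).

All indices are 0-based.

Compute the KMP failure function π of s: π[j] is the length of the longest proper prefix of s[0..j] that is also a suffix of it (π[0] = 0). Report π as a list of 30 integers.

[0, 0, 1, 2, 0, 0, 0, 0, 0, 0, 0, 0, 0, 0, 0, 0, 1, 0, 0, 0, 0, 0, 0, 0, 0, 0, 0, 0, 0, 0]

π[0] = 0
j=1 s[j]='g': π[1]=0 (border '')
j=2 s[j]='b': π[2]=1 (border 'b')
j=3 s[j]='g': π[3]=2 (border 'bg')
j=4 s[j]='a': k: 2→0; π[4]=0 (border '')
j=5 s[j]='d': π[5]=0 (border '')
j=6 s[j]='f': π[6]=0 (border '')
j=7 s[j]='e': π[7]=0 (border '')
j=8 s[j]='c': π[8]=0 (border '')
j=9 s[j]='c': π[9]=0 (border '')
j=10 s[j]='a': π[10]=0 (border '')
j=11 s[j]='d': π[11]=0 (border '')
j=12 s[j]='d': π[12]=0 (border '')
j=13 s[j]='e': π[13]=0 (border '')
j=14 s[j]='d': π[14]=0 (border '')
j=15 s[j]='h': π[15]=0 (border '')
j=16 s[j]='b': π[16]=1 (border 'b')
j=17 s[j]='h': k: 1→0; π[17]=0 (border '')
j=18 s[j]='h': π[18]=0 (border '')
j=19 s[j]='g': π[19]=0 (border '')
j=20 s[j]='c': π[20]=0 (border '')
j=21 s[j]='a': π[21]=0 (border '')
j=22 s[j]='a': π[22]=0 (border '')
j=23 s[j]='f': π[23]=0 (border '')
j=24 s[j]='f': π[24]=0 (border '')
j=25 s[j]='e': π[25]=0 (border '')
j=26 s[j]='c': π[26]=0 (border '')
j=27 s[j]='g': π[27]=0 (border '')
j=28 s[j]='d': π[28]=0 (border '')
j=29 s[j]='h': π[29]=0 (border '')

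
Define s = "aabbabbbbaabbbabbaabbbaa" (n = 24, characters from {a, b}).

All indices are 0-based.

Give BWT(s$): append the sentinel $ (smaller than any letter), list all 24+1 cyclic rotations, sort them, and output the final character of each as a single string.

rank  rotation                   last
    0  $aabbabbbbaabbbabbaabbbaa  a
    1  a$aabbabbbbaabbbabbaabbba  a
    2  aa$aabbabbbbaabbbabbaabbb  b
    3  aabbabbbbaabbbabbaabbbaa$  $
    4  aabbbaa$aabbabbbbaabbbabb  b
    5  aabbbabbaabbbaa$aabbabbbb  b
    6  abbaabbbaa$aabbabbbbaabbb  b
    7  abbabbbbaabbbabbaabbbaa$a  a
    8  abbbaa$aabbabbbbaabbbabba  a
    9  abbbabbaabbbaa$aabbabbbba  a
   10  abbbbaabbbabbaabbbaa$aabb  b
   11  baa$aabbabbbbaabbbabbaabb  b
   12  baabbbaa$aabbabbbbaabbbab  b
   13  baabbbabbaabbbaa$aabbabbb  b
   14  babbaabbbaa$aabbabbbbaabb  b
   15  babbbbaabbbabbaabbbaa$aab  b
   16  bbaa$aabbabbbbaabbbabbaab  b
   17  bbaabbbaa$aabbabbbbaabbba  a
   18  bbaabbbabbaabbbaa$aabbabb  b
   19  bbabbaabbbaa$aabbabbbbaab  b
   20  bbabbbbaabbbabbaabbbaa$aa  a
   21  bbbaa$aabbabbbbaabbbabbaa  a
   22  bbbaabbbabbaabbbaa$aabbab  b
   23  bbbabbaabbbaa$aabbabbbbaa  a
   24  bbbbaabbbabbaabbbaa$aabba  a

aab$bbbaaabbbbbbbabbaabaa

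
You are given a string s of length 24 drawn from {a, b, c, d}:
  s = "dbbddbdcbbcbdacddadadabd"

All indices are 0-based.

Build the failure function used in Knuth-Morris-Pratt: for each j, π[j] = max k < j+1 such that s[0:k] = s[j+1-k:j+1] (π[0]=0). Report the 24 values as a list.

π[0] = 0
j=1 s[j]='b': π[1]=0 (border '')
j=2 s[j]='b': π[2]=0 (border '')
j=3 s[j]='d': π[3]=1 (border 'd')
j=4 s[j]='d': k: 1→0; π[4]=1 (border 'd')
j=5 s[j]='b': π[5]=2 (border 'db')
j=6 s[j]='d': k: 2→0; π[6]=1 (border 'd')
j=7 s[j]='c': k: 1→0; π[7]=0 (border '')
j=8 s[j]='b': π[8]=0 (border '')
j=9 s[j]='b': π[9]=0 (border '')
j=10 s[j]='c': π[10]=0 (border '')
j=11 s[j]='b': π[11]=0 (border '')
j=12 s[j]='d': π[12]=1 (border 'd')
j=13 s[j]='a': k: 1→0; π[13]=0 (border '')
j=14 s[j]='c': π[14]=0 (border '')
j=15 s[j]='d': π[15]=1 (border 'd')
j=16 s[j]='d': k: 1→0; π[16]=1 (border 'd')
j=17 s[j]='a': k: 1→0; π[17]=0 (border '')
j=18 s[j]='d': π[18]=1 (border 'd')
j=19 s[j]='a': k: 1→0; π[19]=0 (border '')
j=20 s[j]='d': π[20]=1 (border 'd')
j=21 s[j]='a': k: 1→0; π[21]=0 (border '')
j=22 s[j]='b': π[22]=0 (border '')
j=23 s[j]='d': π[23]=1 (border 'd')

[0, 0, 0, 1, 1, 2, 1, 0, 0, 0, 0, 0, 1, 0, 0, 1, 1, 0, 1, 0, 1, 0, 0, 1]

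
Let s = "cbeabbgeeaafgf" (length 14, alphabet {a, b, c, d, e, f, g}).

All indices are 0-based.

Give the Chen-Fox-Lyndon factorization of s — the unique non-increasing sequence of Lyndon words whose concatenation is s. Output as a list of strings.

["c", "be", "abbgee", "aafgf"]

emit factor 1: 'c' (i=0, period=1)
emit factor 2: 'be' (i=1, period=2)
emit factor 3: 'abbgee' (i=3, period=6)
emit factor 4: 'aafgf' (i=9, period=5)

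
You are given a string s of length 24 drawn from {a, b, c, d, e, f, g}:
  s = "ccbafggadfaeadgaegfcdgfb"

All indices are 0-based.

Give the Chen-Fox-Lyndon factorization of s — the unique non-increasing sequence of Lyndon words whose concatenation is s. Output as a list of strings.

emit factor 1: 'c' (i=0, period=1)
emit factor 2: 'c' (i=1, period=1)
emit factor 3: 'b' (i=2, period=1)
emit factor 4: 'afgg' (i=3, period=4)
emit factor 5: 'adfaeadgaegfcdgfb' (i=7, period=17)

["c", "c", "b", "afgg", "adfaeadgaegfcdgfb"]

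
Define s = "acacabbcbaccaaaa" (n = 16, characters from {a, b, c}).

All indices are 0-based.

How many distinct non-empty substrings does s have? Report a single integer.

115

sorted suffixes:
  #0 SA[0]=15  'a'
  #1 SA[1]=14  'aa'
  #2 SA[2]=13  'aaa'
  #3 SA[3]=12  'aaaa'
  #4 SA[4]=4  'abbcbaccaaaa'
  #5 SA[5]=2  'acabbcbaccaaaa'
  #6 SA[6]=0  'acacabbcbaccaaaa'
  #7 SA[7]=9  'accaaaa'
  #8 SA[8]=8  'baccaaaa'
  #9 SA[9]=5  'bbcbaccaaaa'
  #10 SA[10]=6  'bcbaccaaaa'
  #11 SA[11]=11  'caaaa'
  #12 SA[12]=3  'cabbcbaccaaaa'
  #13 SA[13]=1  'cacabbcbaccaaaa'
  #14 SA[14]=7  'cbaccaaaa'
  #15 SA[15]=10  'ccaaaa'

SA = [15, 14, 13, 12, 4, 2, 0, 9, 8, 5, 6, 11, 3, 1, 7, 10]
[i] adj suffixes → lcp
  [1] 15/14 → 1 ('a')
  [2] 14/13 → 2 ('aa')
  [3] 13/12 → 3 ('aaa')
  [4] 12/4 → 1 ('a')
  [5] 4/2 → 1 ('a')
  [6] 2/0 → 3 ('aca')
  [7] 0/9 → 2 ('ac')
  [8] 9/8 → 0 ('')
  [9] 8/5 → 1 ('b')
  [10] 5/6 → 1 ('b')
  [11] 6/11 → 0 ('')
  [12] 11/3 → 2 ('ca')
  [13] 3/1 → 2 ('ca')
  [14] 1/7 → 1 ('c')
  [15] 7/10 → 1 ('c')

n(n+1)/2 = 16·17/2 = 136
Σ LCP = 0 + 1 + 2 + 3 + 1 + 1 + 3 + 2 + 0 + 1 + 1 + 0 + 2 + 2 + 1 + 1 = 21
distinct = 136 − 21 = 115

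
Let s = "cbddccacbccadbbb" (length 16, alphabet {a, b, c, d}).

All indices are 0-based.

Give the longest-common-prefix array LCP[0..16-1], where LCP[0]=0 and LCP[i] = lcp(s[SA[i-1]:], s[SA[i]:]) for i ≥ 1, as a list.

sorted suffixes:
  #0 SA[0]=6  'acbccadbbb'
  #1 SA[1]=11  'adbbb'
  #2 SA[2]=15  'b'
  #3 SA[3]=14  'bb'
  #4 SA[4]=13  'bbb'
  #5 SA[5]=8  'bccadbbb'
  #6 SA[6]=1  'bddccacbccadbbb'
  #7 SA[7]=5  'cacbccadbbb'
  #8 SA[8]=10  'cadbbb'
  #9 SA[9]=7  'cbccadbbb'
  #10 SA[10]=0  'cbddccacbccadbbb'
  #11 SA[11]=4  'ccacbccadbbb'
  #12 SA[12]=9  'ccadbbb'
  #13 SA[13]=12  'dbbb'
  #14 SA[14]=3  'dccacbccadbbb'
  #15 SA[15]=2  'ddccacbccadbbb'

SA = [6, 11, 15, 14, 13, 8, 1, 5, 10, 7, 0, 4, 9, 12, 3, 2]
rank  pair      lcp
   1  s[6:],s[11:]  1  'a'
   2  s[11:],s[15:]  0  ''
   3  s[15:],s[14:]  1  'b'
   4  s[14:],s[13:]  2  'bb'
   5  s[13:],s[8:]  1  'b'
   6  s[8:],s[1:]  1  'b'
   7  s[1:],s[5:]  0  ''
   8  s[5:],s[10:]  2  'ca'
   9  s[10:],s[7:]  1  'c'
  10  s[7:],s[0:]  2  'cb'
  11  s[0:],s[4:]  1  'c'
  12  s[4:],s[9:]  3  'cca'
  13  s[9:],s[12:]  0  ''
  14  s[12:],s[3:]  1  'd'
  15  s[3:],s[2:]  1  'd'

[0, 1, 0, 1, 2, 1, 1, 0, 2, 1, 2, 1, 3, 0, 1, 1]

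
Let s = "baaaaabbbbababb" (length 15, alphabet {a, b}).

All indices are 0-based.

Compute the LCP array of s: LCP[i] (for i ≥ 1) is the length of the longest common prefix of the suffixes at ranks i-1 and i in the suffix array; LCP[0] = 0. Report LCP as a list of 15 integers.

[0, 4, 3, 2, 1, 2, 3, 0, 1, 2, 3, 1, 2, 2, 3]

sorted suffixes:
  #0 SA[0]=1  'aaaaabbbbababb'
  #1 SA[1]=2  'aaaabbbbababb'
  #2 SA[2]=3  'aaabbbbababb'
  #3 SA[3]=4  'aabbbbababb'
  #4 SA[4]=10  'ababb'
  #5 SA[5]=12  'abb'
  #6 SA[6]=5  'abbbbababb'
  #7 SA[7]=14  'b'
  #8 SA[8]=0  'baaaaabbbbababb'
  #9 SA[9]=9  'bababb'
  #10 SA[10]=11  'babb'
  #11 SA[11]=13  'bb'
  #12 SA[12]=8  'bbababb'
  #13 SA[13]=7  'bbbababb'
  #14 SA[14]=6  'bbbbababb'

SA = [1, 2, 3, 4, 10, 12, 5, 14, 0, 9, 11, 13, 8, 7, 6]
i: (SA[i-1],SA[i]) lcp shared
  1: (1,2) 4 'aaaa'
  2: (2,3) 3 'aaa'
  3: (3,4) 2 'aa'
  4: (4,10) 1 'a'
  5: (10,12) 2 'ab'
  6: (12,5) 3 'abb'
  7: (5,14) 0 ''
  8: (14,0) 1 'b'
  9: (0,9) 2 'ba'
  10: (9,11) 3 'bab'
  11: (11,13) 1 'b'
  12: (13,8) 2 'bb'
  13: (8,7) 2 'bb'
  14: (7,6) 3 'bbb'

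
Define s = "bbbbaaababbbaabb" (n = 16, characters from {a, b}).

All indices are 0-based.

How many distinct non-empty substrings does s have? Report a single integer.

102

rank | idx | suffix
   0 |   4 | aaababbbaabb
   1 |   5 | aababbbaabb
   2 |  12 | aabb
   3 |   6 | ababbbaabb
   4 |  13 | abb
   5 |   8 | abbbaabb
   6 |  15 | b
   7 |   3 | baaababbbaabb
   8 |  11 | baabb
   9 |   7 | babbbaabb
  10 |  14 | bb
  11 |   2 | bbaaababbbaabb
  12 |  10 | bbaabb
  13 |   1 | bbbaaababbbaabb
  14 |   9 | bbbaabb
  15 |   0 | bbbbaaababbbaabb

SA = [4, 5, 12, 6, 13, 8, 15, 3, 11, 7, 14, 2, 10, 1, 9, 0]
rank  pair      lcp
   1  s[4:],s[5:]  2  'aa'
   2  s[5:],s[12:]  3  'aab'
   3  s[12:],s[6:]  1  'a'
   4  s[6:],s[13:]  2  'ab'
   5  s[13:],s[8:]  3  'abb'
   6  s[8:],s[15:]  0  ''
   7  s[15:],s[3:]  1  'b'
   8  s[3:],s[11:]  3  'baa'
   9  s[11:],s[7:]  2  'ba'
  10  s[7:],s[14:]  1  'b'
  11  s[14:],s[2:]  2  'bb'
  12  s[2:],s[10:]  4  'bbaa'
  13  s[10:],s[1:]  2  'bb'
  14  s[1:],s[9:]  5  'bbbaa'
  15  s[9:],s[0:]  3  'bbb'

n(n+1)/2 = 16·17/2 = 136
Σ LCP = 0 + 2 + 3 + 1 + 2 + 3 + 0 + 1 + 3 + 2 + 1 + 2 + 4 + 2 + 5 + 3 = 34
distinct = 136 − 34 = 102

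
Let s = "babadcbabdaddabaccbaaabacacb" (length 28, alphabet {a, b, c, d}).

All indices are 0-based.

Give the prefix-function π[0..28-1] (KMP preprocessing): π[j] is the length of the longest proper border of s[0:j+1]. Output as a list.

[0, 0, 1, 2, 0, 0, 1, 2, 3, 0, 0, 0, 0, 0, 1, 2, 0, 0, 1, 2, 0, 0, 1, 2, 0, 0, 0, 1]

π[0] = 0
j=1 s[j]='a': π[1]=0 (border '')
j=2 s[j]='b': π[2]=1 (border 'b')
j=3 s[j]='a': π[3]=2 (border 'ba')
j=4 s[j]='d': k: 2→0; π[4]=0 (border '')
j=5 s[j]='c': π[5]=0 (border '')
j=6 s[j]='b': π[6]=1 (border 'b')
j=7 s[j]='a': π[7]=2 (border 'ba')
j=8 s[j]='b': π[8]=3 (border 'bab')
j=9 s[j]='d': k: 3→1→0; π[9]=0 (border '')
j=10 s[j]='a': π[10]=0 (border '')
j=11 s[j]='d': π[11]=0 (border '')
j=12 s[j]='d': π[12]=0 (border '')
j=13 s[j]='a': π[13]=0 (border '')
j=14 s[j]='b': π[14]=1 (border 'b')
j=15 s[j]='a': π[15]=2 (border 'ba')
j=16 s[j]='c': k: 2→0; π[16]=0 (border '')
j=17 s[j]='c': π[17]=0 (border '')
j=18 s[j]='b': π[18]=1 (border 'b')
j=19 s[j]='a': π[19]=2 (border 'ba')
j=20 s[j]='a': k: 2→0; π[20]=0 (border '')
j=21 s[j]='a': π[21]=0 (border '')
j=22 s[j]='b': π[22]=1 (border 'b')
j=23 s[j]='a': π[23]=2 (border 'ba')
j=24 s[j]='c': k: 2→0; π[24]=0 (border '')
j=25 s[j]='a': π[25]=0 (border '')
j=26 s[j]='c': π[26]=0 (border '')
j=27 s[j]='b': π[27]=1 (border 'b')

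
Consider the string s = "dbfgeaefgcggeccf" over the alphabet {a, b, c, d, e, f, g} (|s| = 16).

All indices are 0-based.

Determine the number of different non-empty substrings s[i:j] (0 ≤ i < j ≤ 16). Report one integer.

125

rank→(start, suffix):
  0 → (5, 'aefgcggeccf')
  1 → (1, 'bfgeaefgcggeccf')
  2 → (13, 'ccf')
  3 → (14, 'cf')
  4 → (9, 'cggeccf')
  5 → (0, 'dbfgeaefgcggeccf')
  6 → (4, 'eaefgcggeccf')
  7 → (12, 'eccf')
  8 → (6, 'efgcggeccf')
  9 → (15, 'f')
  10 → (7, 'fgcggeccf')
  11 → (2, 'fgeaefgcggeccf')
  12 → (8, 'gcggeccf')
  13 → (3, 'geaefgcggeccf')
  14 → (11, 'geccf')
  15 → (10, 'ggeccf')

SA = [5, 1, 13, 14, 9, 0, 4, 12, 6, 15, 7, 2, 8, 3, 11, 10]
rank  pair      lcp
   1  s[5:],s[1:]  0  ''
   2  s[1:],s[13:]  0  ''
   3  s[13:],s[14:]  1  'c'
   4  s[14:],s[9:]  1  'c'
   5  s[9:],s[0:]  0  ''
   6  s[0:],s[4:]  0  ''
   7  s[4:],s[12:]  1  'e'
   8  s[12:],s[6:]  1  'e'
   9  s[6:],s[15:]  0  ''
  10  s[15:],s[7:]  1  'f'
  11  s[7:],s[2:]  2  'fg'
  12  s[2:],s[8:]  0  ''
  13  s[8:],s[3:]  1  'g'
  14  s[3:],s[11:]  2  'ge'
  15  s[11:],s[10:]  1  'g'

n(n+1)/2 = 16·17/2 = 136
Σ LCP = 0 + 0 + 0 + 1 + 1 + 0 + 0 + 1 + 1 + 0 + 1 + 2 + 0 + 1 + 2 + 1 = 11
distinct = 136 − 11 = 125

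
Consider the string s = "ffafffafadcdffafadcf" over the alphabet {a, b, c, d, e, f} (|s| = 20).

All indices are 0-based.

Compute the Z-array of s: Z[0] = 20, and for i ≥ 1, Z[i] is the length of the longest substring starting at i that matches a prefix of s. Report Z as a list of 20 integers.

Z[0]=20
i=1: outside box; Z[1]=1 grow→box=[1,2)
i=2: outside box; Z[2]=0
i=3: outside box; Z[3]=2 grow→box=[3,5)
i=4: min(r-i=1, Z[1]=1)=1; Z[4]=4 grow→box=[4,8)
i=5: min(r-i=3, Z[1]=1)=1; Z[5]=1
i=6: min(r-i=2, Z[2]=0)=0; Z[6]=0
i=7: min(r-i=1, Z[3]=2)=1; Z[7]=1
i=8: outside box; Z[8]=0
i=9: outside box; Z[9]=0
i=10: outside box; Z[10]=0
i=11: outside box; Z[11]=0
i=12: outside box; Z[12]=4 grow→box=[12,16)
i=13: min(r-i=3, Z[1]=1)=1; Z[13]=1
i=14: min(r-i=2, Z[2]=0)=0; Z[14]=0
i=15: min(r-i=1, Z[3]=2)=1; Z[15]=1
i=16: outside box; Z[16]=0
i=17: outside box; Z[17]=0
i=18: outside box; Z[18]=0
i=19: outside box; Z[19]=1 grow→box=[19,20)

[20, 1, 0, 2, 4, 1, 0, 1, 0, 0, 0, 0, 4, 1, 0, 1, 0, 0, 0, 1]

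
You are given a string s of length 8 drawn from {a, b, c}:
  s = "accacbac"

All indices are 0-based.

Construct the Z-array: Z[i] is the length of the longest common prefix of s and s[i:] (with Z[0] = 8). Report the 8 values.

Z[0]=8
i=1: i≥r, start 0; Z[1]=0
i=2: i≥r, start 0; Z[2]=0
i=3: i≥r, start 0; Z[3]=2 scan→box=[3,5)
i=4: min(r-i=1, Z[1]=0)=0; Z[4]=0
i=5: i≥r, start 0; Z[5]=0
i=6: i≥r, start 0; Z[6]=2 scan→box=[6,8)
i=7: min(r-i=1, Z[1]=0)=0; Z[7]=0

[8, 0, 0, 2, 0, 0, 2, 0]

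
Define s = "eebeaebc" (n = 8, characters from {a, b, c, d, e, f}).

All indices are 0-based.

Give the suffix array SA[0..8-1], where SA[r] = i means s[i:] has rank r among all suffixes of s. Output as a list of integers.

sorted suffixes:
  #0 SA[0]=4  'aebc'
  #1 SA[1]=6  'bc'
  #2 SA[2]=2  'beaebc'
  #3 SA[3]=7  'c'
  #4 SA[4]=3  'eaebc'
  #5 SA[5]=5  'ebc'
  #6 SA[6]=1  'ebeaebc'
  #7 SA[7]=0  'eebeaebc'

[4, 6, 2, 7, 3, 5, 1, 0]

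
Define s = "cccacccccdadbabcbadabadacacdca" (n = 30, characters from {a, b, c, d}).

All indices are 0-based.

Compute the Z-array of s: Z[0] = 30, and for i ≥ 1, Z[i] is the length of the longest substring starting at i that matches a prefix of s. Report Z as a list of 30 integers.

[30, 2, 1, 0, 3, 3, 3, 2, 1, 0, 0, 0, 0, 0, 0, 1, 0, 0, 0, 0, 0, 0, 0, 0, 1, 0, 1, 0, 1, 0]

Z[0]=30
i=1: fresh scan; Z[1]=2 grow→box=[1,3)
i=2: min(r-i=1, Z[1]=2)=1; Z[2]=1
i=3: fresh scan; Z[3]=0
i=4: fresh scan; Z[4]=3 grow→box=[4,7)
i=5: min(r-i=2, Z[1]=2)=2; Z[5]=3 grow→box=[5,8)
i=6: min(r-i=2, Z[1]=2)=2; Z[6]=3 grow→box=[6,9)
i=7: min(r-i=2, Z[1]=2)=2; Z[7]=2
i=8: min(r-i=1, Z[2]=1)=1; Z[8]=1
i=9: fresh scan; Z[9]=0
i=10: fresh scan; Z[10]=0
i=11: fresh scan; Z[11]=0
i=12: fresh scan; Z[12]=0
i=13: fresh scan; Z[13]=0
i=14: fresh scan; Z[14]=0
i=15: fresh scan; Z[15]=1 grow→box=[15,16)
i=16: fresh scan; Z[16]=0
i=17: fresh scan; Z[17]=0
i=18: fresh scan; Z[18]=0
i=19: fresh scan; Z[19]=0
i=20: fresh scan; Z[20]=0
i=21: fresh scan; Z[21]=0
i=22: fresh scan; Z[22]=0
i=23: fresh scan; Z[23]=0
i=24: fresh scan; Z[24]=1 grow→box=[24,25)
i=25: fresh scan; Z[25]=0
i=26: fresh scan; Z[26]=1 grow→box=[26,27)
i=27: fresh scan; Z[27]=0
i=28: fresh scan; Z[28]=1 grow→box=[28,29)
i=29: fresh scan; Z[29]=0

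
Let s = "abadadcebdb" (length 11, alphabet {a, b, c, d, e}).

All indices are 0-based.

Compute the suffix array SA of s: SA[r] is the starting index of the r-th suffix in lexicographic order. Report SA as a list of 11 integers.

[0, 2, 4, 10, 1, 8, 6, 3, 9, 5, 7]

sorted suffixes:
  #0 SA[0]=0  'abadadcebdb'
  #1 SA[1]=2  'adadcebdb'
  #2 SA[2]=4  'adcebdb'
  #3 SA[3]=10  'b'
  #4 SA[4]=1  'badadcebdb'
  #5 SA[5]=8  'bdb'
  #6 SA[6]=6  'cebdb'
  #7 SA[7]=3  'dadcebdb'
  #8 SA[8]=9  'db'
  #9 SA[9]=5  'dcebdb'
  #10 SA[10]=7  'ebdb'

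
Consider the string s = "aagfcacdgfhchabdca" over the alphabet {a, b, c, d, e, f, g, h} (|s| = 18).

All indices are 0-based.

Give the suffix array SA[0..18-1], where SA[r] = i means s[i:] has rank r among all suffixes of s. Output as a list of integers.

rank→(start, suffix):
  0 → (17, 'a')
  1 → (0, 'aagfcacdgfhchabdca')
  2 → (13, 'abdca')
  3 → (5, 'acdgfhchabdca')
  4 → (1, 'agfcacdgfhchabdca')
  5 → (14, 'bdca')
  6 → (16, 'ca')
  7 → (4, 'cacdgfhchabdca')
  8 → (6, 'cdgfhchabdca')
  9 → (11, 'chabdca')
  10 → (15, 'dca')
  11 → (7, 'dgfhchabdca')
  12 → (3, 'fcacdgfhchabdca')
  13 → (9, 'fhchabdca')
  14 → (2, 'gfcacdgfhchabdca')
  15 → (8, 'gfhchabdca')
  16 → (12, 'habdca')
  17 → (10, 'hchabdca')

[17, 0, 13, 5, 1, 14, 16, 4, 6, 11, 15, 7, 3, 9, 2, 8, 12, 10]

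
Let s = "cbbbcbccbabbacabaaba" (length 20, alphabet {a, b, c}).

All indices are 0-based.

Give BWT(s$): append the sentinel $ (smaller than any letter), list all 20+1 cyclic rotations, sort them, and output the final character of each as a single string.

rank  rotation               last
    0  $cbbbcbccbabbacabaaba  a
    1  a$cbbbcbccbabbacabaab  b
    2  aaba$cbbbcbccbabbacab  b
    3  aba$cbbbcbccbabbacaba  a
    4  abaaba$cbbbcbccbabbac  c
    5  abbacabaaba$cbbbcbccb  b
    6  acabaaba$cbbbcbccbabb  b
    7  ba$cbbbcbccbabbacabaa  a
    8  baaba$cbbbcbccbabbaca  a
    9  babbacabaaba$cbbbcbcc  c
   10  bacabaaba$cbbbcbccbab  b
   11  bbacabaaba$cbbbcbccba  a
   12  bbbcbccbabbacabaaba$c  c
   13  bbcbccbabbacabaaba$cb  b
   14  bcbccbabbacabaaba$cbb  b
   15  bccbabbacabaaba$cbbbc  c
   16  cabaaba$cbbbcbccbabba  a
   17  cbabbacabaaba$cbbbcbc  c
   18  cbbbcbccbabbacabaaba$  $
   19  cbccbabbacabaaba$cbbb  b
   20  ccbabbacabaaba$cbbbcb  b

abbacbbaacbacbbcac$bb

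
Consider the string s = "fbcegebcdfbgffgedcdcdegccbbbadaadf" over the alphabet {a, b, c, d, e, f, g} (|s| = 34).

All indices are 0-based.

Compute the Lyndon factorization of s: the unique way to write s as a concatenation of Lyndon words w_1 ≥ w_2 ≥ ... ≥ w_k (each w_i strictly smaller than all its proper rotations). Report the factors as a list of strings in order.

["f", "bcege", "bcdfbgffgedcdcdegcc", "b", "b", "b", "ad", "aadf"]

emit factor 1: 'f' (i=0, period=1)
emit factor 2: 'bcege' (i=1, period=5)
emit factor 3: 'bcdfbgffgedcdcdegcc' (i=6, period=19)
emit factor 4: 'b' (i=25, period=1)
emit factor 5: 'b' (i=26, period=1)
emit factor 6: 'b' (i=27, period=1)
emit factor 7: 'ad' (i=28, period=2)
emit factor 8: 'aadf' (i=30, period=4)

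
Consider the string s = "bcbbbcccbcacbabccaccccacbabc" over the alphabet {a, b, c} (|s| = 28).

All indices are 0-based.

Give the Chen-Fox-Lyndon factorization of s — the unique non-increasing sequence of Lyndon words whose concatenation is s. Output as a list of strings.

["bc", "bbbcccbc", "acb", "abccaccccacb", "abc"]

emit factor 1: 'bc' (i=0, period=2)
emit factor 2: 'bbbcccbc' (i=2, period=8)
emit factor 3: 'acb' (i=10, period=3)
emit factor 4: 'abccaccccacb' (i=13, period=12)
emit factor 5: 'abc' (i=25, period=3)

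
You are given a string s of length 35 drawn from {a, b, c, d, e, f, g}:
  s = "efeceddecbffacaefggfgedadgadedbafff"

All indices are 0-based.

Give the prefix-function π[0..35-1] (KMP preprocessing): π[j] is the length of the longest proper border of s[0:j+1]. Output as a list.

[0, 0, 1, 0, 1, 0, 0, 1, 0, 0, 0, 0, 0, 0, 0, 1, 2, 0, 0, 0, 0, 1, 0, 0, 0, 0, 0, 0, 1, 0, 0, 0, 0, 0, 0]

π[0] = 0
j=1 s[j]='f': π[1]=0 (border '')
j=2 s[j]='e': π[2]=1 (border 'e')
j=3 s[j]='c': k: 1→0; π[3]=0 (border '')
j=4 s[j]='e': π[4]=1 (border 'e')
j=5 s[j]='d': k: 1→0; π[5]=0 (border '')
j=6 s[j]='d': π[6]=0 (border '')
j=7 s[j]='e': π[7]=1 (border 'e')
j=8 s[j]='c': k: 1→0; π[8]=0 (border '')
j=9 s[j]='b': π[9]=0 (border '')
j=10 s[j]='f': π[10]=0 (border '')
j=11 s[j]='f': π[11]=0 (border '')
j=12 s[j]='a': π[12]=0 (border '')
j=13 s[j]='c': π[13]=0 (border '')
j=14 s[j]='a': π[14]=0 (border '')
j=15 s[j]='e': π[15]=1 (border 'e')
j=16 s[j]='f': π[16]=2 (border 'ef')
j=17 s[j]='g': k: 2→0; π[17]=0 (border '')
j=18 s[j]='g': π[18]=0 (border '')
j=19 s[j]='f': π[19]=0 (border '')
j=20 s[j]='g': π[20]=0 (border '')
j=21 s[j]='e': π[21]=1 (border 'e')
j=22 s[j]='d': k: 1→0; π[22]=0 (border '')
j=23 s[j]='a': π[23]=0 (border '')
j=24 s[j]='d': π[24]=0 (border '')
j=25 s[j]='g': π[25]=0 (border '')
j=26 s[j]='a': π[26]=0 (border '')
j=27 s[j]='d': π[27]=0 (border '')
j=28 s[j]='e': π[28]=1 (border 'e')
j=29 s[j]='d': k: 1→0; π[29]=0 (border '')
j=30 s[j]='b': π[30]=0 (border '')
j=31 s[j]='a': π[31]=0 (border '')
j=32 s[j]='f': π[32]=0 (border '')
j=33 s[j]='f': π[33]=0 (border '')
j=34 s[j]='f': π[34]=0 (border '')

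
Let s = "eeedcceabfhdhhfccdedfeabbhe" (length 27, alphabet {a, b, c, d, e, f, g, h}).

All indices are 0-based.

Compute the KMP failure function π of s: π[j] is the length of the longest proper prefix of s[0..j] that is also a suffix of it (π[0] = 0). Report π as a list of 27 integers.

[0, 1, 2, 0, 0, 0, 1, 0, 0, 0, 0, 0, 0, 0, 0, 0, 0, 0, 1, 0, 0, 1, 0, 0, 0, 0, 1]

π[0] = 0
j=1 s[j]='e': π[1]=1 (border 'e')
j=2 s[j]='e': π[2]=2 (border 'ee')
j=3 s[j]='d': k: 2→1→0; π[3]=0 (border '')
j=4 s[j]='c': π[4]=0 (border '')
j=5 s[j]='c': π[5]=0 (border '')
j=6 s[j]='e': π[6]=1 (border 'e')
j=7 s[j]='a': k: 1→0; π[7]=0 (border '')
j=8 s[j]='b': π[8]=0 (border '')
j=9 s[j]='f': π[9]=0 (border '')
j=10 s[j]='h': π[10]=0 (border '')
j=11 s[j]='d': π[11]=0 (border '')
j=12 s[j]='h': π[12]=0 (border '')
j=13 s[j]='h': π[13]=0 (border '')
j=14 s[j]='f': π[14]=0 (border '')
j=15 s[j]='c': π[15]=0 (border '')
j=16 s[j]='c': π[16]=0 (border '')
j=17 s[j]='d': π[17]=0 (border '')
j=18 s[j]='e': π[18]=1 (border 'e')
j=19 s[j]='d': k: 1→0; π[19]=0 (border '')
j=20 s[j]='f': π[20]=0 (border '')
j=21 s[j]='e': π[21]=1 (border 'e')
j=22 s[j]='a': k: 1→0; π[22]=0 (border '')
j=23 s[j]='b': π[23]=0 (border '')
j=24 s[j]='b': π[24]=0 (border '')
j=25 s[j]='h': π[25]=0 (border '')
j=26 s[j]='e': π[26]=1 (border 'e')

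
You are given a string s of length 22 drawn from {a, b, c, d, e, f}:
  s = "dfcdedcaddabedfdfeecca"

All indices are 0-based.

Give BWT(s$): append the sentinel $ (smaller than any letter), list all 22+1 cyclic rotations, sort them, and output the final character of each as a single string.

acdcacdefdeac$efedbfddd

rank  rotation                 last
    0  $dfcdedcaddabedfdfeecca  a
    1  a$dfcdedcaddabedfdfeecc  c
    2  abedfdfeecca$dfcdedcadd  d
    3  addabedfdfeecca$dfcdedc  c
    4  bedfdfeecca$dfcdedcadda  a
    5  ca$dfcdedcaddabedfdfeec  c
    6  caddabedfdfeecca$dfcded  d
    7  cca$dfcdedcaddabedfdfee  e
    8  cdedcaddabedfdfeecca$df  f
    9  dabedfdfeecca$dfcdedcad  d
   10  dcaddabedfdfeecca$dfcde  e
   11  ddabedfdfeecca$dfcdedca  a
   12  dedcaddabedfdfeecca$dfc  c
   13  dfcdedcaddabedfdfeecca$  $
   14  dfdfeecca$dfcdedcaddabe  e
   15  dfeecca$dfcdedcaddabedf  f
   16  ecca$dfcdedcaddabedfdfe  e
   17  edcaddabedfdfeecca$dfcd  d
   18  edfdfeecca$dfcdedcaddab  b
   19  eecca$dfcdedcaddabedfdf  f
   20  fcdedcaddabedfdfeecca$d  d
   21  fdfeecca$dfcdedcaddabed  d
   22  feecca$dfcdedcaddabedfd  d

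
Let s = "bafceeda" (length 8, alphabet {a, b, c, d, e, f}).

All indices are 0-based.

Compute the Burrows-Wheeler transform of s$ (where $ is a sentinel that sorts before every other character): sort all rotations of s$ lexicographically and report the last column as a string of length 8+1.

adb$feeca

rank  rotation   last
    0  $bafceeda  a
    1  a$bafceed  d
    2  afceeda$b  b
    3  bafceeda$  $
    4  ceeda$baf  f
    5  da$bafcee  e
    6  eda$bafce  e
    7  eeda$bafc  c
    8  fceeda$ba  a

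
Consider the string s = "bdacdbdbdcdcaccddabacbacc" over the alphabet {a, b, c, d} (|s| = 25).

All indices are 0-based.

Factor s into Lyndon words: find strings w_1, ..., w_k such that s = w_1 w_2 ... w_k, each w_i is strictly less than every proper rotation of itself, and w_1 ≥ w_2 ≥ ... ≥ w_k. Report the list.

["bd", "acdbdbdcdc", "accdd", "abacbacc"]

emit factor 1: 'bd' (i=0, period=2)
emit factor 2: 'acdbdbdcdc' (i=2, period=10)
emit factor 3: 'accdd' (i=12, period=5)
emit factor 4: 'abacbacc' (i=17, period=8)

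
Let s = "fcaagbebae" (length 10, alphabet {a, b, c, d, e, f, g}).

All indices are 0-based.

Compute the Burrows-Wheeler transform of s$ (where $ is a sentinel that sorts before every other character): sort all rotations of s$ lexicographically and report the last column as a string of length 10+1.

rank  rotation     last
    0  $fcaagbebae  e
    1  aagbebae$fc  c
    2  ae$fcaagbeb  b
    3  agbebae$fca  a
    4  bae$fcaagbe  e
    5  bebae$fcaag  g
    6  caagbebae$f  f
    7  e$fcaagbeba  a
    8  ebae$fcaagb  b
    9  fcaagbebae$  $
   10  gbebae$fcaa  a

ecbaegfab$a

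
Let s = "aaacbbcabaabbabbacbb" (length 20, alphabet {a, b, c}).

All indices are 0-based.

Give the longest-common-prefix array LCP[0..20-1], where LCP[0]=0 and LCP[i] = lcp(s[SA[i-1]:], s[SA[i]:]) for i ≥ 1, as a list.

rank | idx | suffix
   0 |   0 | aaacbbcabaabbabbacbb
   1 |   9 | aabbabbacbb
   2 |   1 | aacbbcabaabbabbacbb
   3 |   7 | abaabbabbacbb
   4 |  10 | abbabbacbb
   5 |  13 | abbacbb
   6 |  16 | acbb
   7 |   2 | acbbcabaabbabbacbb
   8 |  19 | b
   9 |   8 | baabbabbacbb
  10 |  12 | babbacbb
  11 |  15 | bacbb
  12 |  18 | bb
  13 |  11 | bbabbacbb
  14 |  14 | bbacbb
  15 |   4 | bbcabaabbabbacbb
  16 |   5 | bcabaabbabbacbb
  17 |   6 | cabaabbabbacbb
  18 |  17 | cbb
  19 |   3 | cbbcabaabbabbacbb

SA = [0, 9, 1, 7, 10, 13, 16, 2, 19, 8, 12, 15, 18, 11, 14, 4, 5, 6, 17, 3]
rank  pair      lcp
   1  s[0:],s[9:]  2  'aa'
   2  s[9:],s[1:]  2  'aa'
   3  s[1:],s[7:]  1  'a'
   4  s[7:],s[10:]  2  'ab'
   5  s[10:],s[13:]  4  'abba'
   6  s[13:],s[16:]  1  'a'
   7  s[16:],s[2:]  4  'acbb'
   8  s[2:],s[19:]  0  ''
   9  s[19:],s[8:]  1  'b'
  10  s[8:],s[12:]  2  'ba'
  11  s[12:],s[15:]  2  'ba'
  12  s[15:],s[18:]  1  'b'
  13  s[18:],s[11:]  2  'bb'
  14  s[11:],s[14:]  3  'bba'
  15  s[14:],s[4:]  2  'bb'
  16  s[4:],s[5:]  1  'b'
  17  s[5:],s[6:]  0  ''
  18  s[6:],s[17:]  1  'c'
  19  s[17:],s[3:]  3  'cbb'

[0, 2, 2, 1, 2, 4, 1, 4, 0, 1, 2, 2, 1, 2, 3, 2, 1, 0, 1, 3]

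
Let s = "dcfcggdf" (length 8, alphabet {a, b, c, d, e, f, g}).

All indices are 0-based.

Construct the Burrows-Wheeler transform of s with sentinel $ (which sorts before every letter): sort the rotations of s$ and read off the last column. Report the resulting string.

fdf$gdcgc

rank  rotation   last
    0  $dcfcggdf  f
    1  cfcggdf$d  d
    2  cggdf$dcf  f
    3  dcfcggdf$  $
    4  df$dcfcgg  g
    5  f$dcfcggd  d
    6  fcggdf$dc  c
    7  gdf$dcfcg  g
    8  ggdf$dcfc  c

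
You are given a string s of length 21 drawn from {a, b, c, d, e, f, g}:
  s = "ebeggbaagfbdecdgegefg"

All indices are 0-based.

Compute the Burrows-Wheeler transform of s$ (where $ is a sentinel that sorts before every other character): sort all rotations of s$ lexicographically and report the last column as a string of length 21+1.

rank  rotation                last
    0  $ebeggbaagfbdecdgegefg  g
    1  aagfbdecdgegefg$ebeggb  b
    2  agfbdecdgegefg$ebeggba  a
    3  baagfbdecdgegefg$ebegg  g
    4  bdecdgegefg$ebeggbaagf  f
    5  beggbaagfbdecdgegefg$e  e
    6  cdgegefg$ebeggbaagfbde  e
    7  decdgegefg$ebeggbaagfb  b
    8  dgegefg$ebeggbaagfbdec  c
    9  ebeggbaagfbdecdgegefg$  $
   10  ecdgegefg$ebeggbaagfbd  d
   11  efg$ebeggbaagfbdecdgeg  g
   12  egefg$ebeggbaagfbdecdg  g
   13  eggbaagfbdecdgegefg$eb  b
   14  fbdecdgegefg$ebeggbaag  g
   15  fg$ebeggbaagfbdecdgege  e
   16  g$ebeggbaagfbdecdgegef  f
   17  gbaagfbdecdgegefg$ebeg  g
   18  gefg$ebeggbaagfbdecdge  e
   19  gegefg$ebeggbaagfbdecd  d
   20  gfbdecdgegefg$ebeggbaa  a
   21  ggbaagfbdecdgegefg$ebe  e

gbagfeebc$dggbgefgedae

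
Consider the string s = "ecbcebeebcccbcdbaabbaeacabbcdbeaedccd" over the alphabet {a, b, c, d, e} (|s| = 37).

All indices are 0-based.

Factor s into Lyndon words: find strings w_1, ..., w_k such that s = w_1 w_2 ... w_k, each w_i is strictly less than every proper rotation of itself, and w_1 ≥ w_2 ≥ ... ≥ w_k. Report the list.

emit factor 1: 'e' (i=0, period=1)
emit factor 2: 'c' (i=1, period=1)
emit factor 3: 'bcebee' (i=2, period=6)
emit factor 4: 'bcccbcd' (i=8, period=7)
emit factor 5: 'b' (i=15, period=1)
emit factor 6: 'aabbaeacabbcdbeaedccd' (i=16, period=21)

["e", "c", "bcebee", "bcccbcd", "b", "aabbaeacabbcdbeaedccd"]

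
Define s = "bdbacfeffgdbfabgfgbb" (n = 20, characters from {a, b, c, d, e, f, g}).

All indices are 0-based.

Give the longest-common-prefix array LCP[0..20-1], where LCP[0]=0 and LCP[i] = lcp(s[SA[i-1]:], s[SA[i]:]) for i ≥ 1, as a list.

[0, 1, 0, 1, 1, 1, 1, 1, 0, 0, 2, 0, 0, 1, 1, 1, 2, 0, 1, 1]

rank→(start, suffix):
  0 → (13, 'abgfgbb')
  1 → (3, 'acfeffgdbfabgfgbb')
  2 → (19, 'b')
  3 → (2, 'bacfeffgdbfabgfgbb')
  4 → (18, 'bb')
  5 → (0, 'bdbacfeffgdbfabgfgbb')
  6 → (11, 'bfabgfgbb')
  7 → (14, 'bgfgbb')
  8 → (4, 'cfeffgdbfabgfgbb')
  9 → (1, 'dbacfeffgdbfabgfgbb')
  10 → (10, 'dbfabgfgbb')
  11 → (6, 'effgdbfabgfgbb')
  12 → (12, 'fabgfgbb')
  13 → (5, 'feffgdbfabgfgbb')
  14 → (7, 'ffgdbfabgfgbb')
  15 → (16, 'fgbb')
  16 → (8, 'fgdbfabgfgbb')
  17 → (17, 'gbb')
  18 → (9, 'gdbfabgfgbb')
  19 → (15, 'gfgbb')

SA = [13, 3, 19, 2, 18, 0, 11, 14, 4, 1, 10, 6, 12, 5, 7, 16, 8, 17, 9, 15]
rank  pair      lcp
   1  s[13:],s[3:]  1  'a'
   2  s[3:],s[19:]  0  ''
   3  s[19:],s[2:]  1  'b'
   4  s[2:],s[18:]  1  'b'
   5  s[18:],s[0:]  1  'b'
   6  s[0:],s[11:]  1  'b'
   7  s[11:],s[14:]  1  'b'
   8  s[14:],s[4:]  0  ''
   9  s[4:],s[1:]  0  ''
  10  s[1:],s[10:]  2  'db'
  11  s[10:],s[6:]  0  ''
  12  s[6:],s[12:]  0  ''
  13  s[12:],s[5:]  1  'f'
  14  s[5:],s[7:]  1  'f'
  15  s[7:],s[16:]  1  'f'
  16  s[16:],s[8:]  2  'fg'
  17  s[8:],s[17:]  0  ''
  18  s[17:],s[9:]  1  'g'
  19  s[9:],s[15:]  1  'g'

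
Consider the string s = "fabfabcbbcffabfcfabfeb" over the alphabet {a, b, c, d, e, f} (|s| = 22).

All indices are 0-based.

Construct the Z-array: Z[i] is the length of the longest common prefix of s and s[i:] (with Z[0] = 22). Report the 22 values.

Z[0]=22
i=1: i≥r, start 0; Z[1]=0
i=2: i≥r, start 0; Z[2]=0
i=3: i≥r, start 0; Z[3]=3 grow→box=[3,6)
i=4: min(r-i=2, Z[1]=0)=0; Z[4]=0
i=5: min(r-i=1, Z[2]=0)=0; Z[5]=0
i=6: i≥r, start 0; Z[6]=0
i=7: i≥r, start 0; Z[7]=0
i=8: i≥r, start 0; Z[8]=0
i=9: i≥r, start 0; Z[9]=0
i=10: i≥r, start 0; Z[10]=1 grow→box=[10,11)
i=11: i≥r, start 0; Z[11]=4 grow→box=[11,15)
i=12: min(r-i=3, Z[1]=0)=0; Z[12]=0
i=13: min(r-i=2, Z[2]=0)=0; Z[13]=0
i=14: min(r-i=1, Z[3]=3)=1; Z[14]=1
i=15: i≥r, start 0; Z[15]=0
i=16: i≥r, start 0; Z[16]=4 grow→box=[16,20)
i=17: min(r-i=3, Z[1]=0)=0; Z[17]=0
i=18: min(r-i=2, Z[2]=0)=0; Z[18]=0
i=19: min(r-i=1, Z[3]=3)=1; Z[19]=1
i=20: i≥r, start 0; Z[20]=0
i=21: i≥r, start 0; Z[21]=0

[22, 0, 0, 3, 0, 0, 0, 0, 0, 0, 1, 4, 0, 0, 1, 0, 4, 0, 0, 1, 0, 0]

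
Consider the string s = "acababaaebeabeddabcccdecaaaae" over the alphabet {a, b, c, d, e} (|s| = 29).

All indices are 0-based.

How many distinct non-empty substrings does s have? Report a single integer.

397

sorted suffixes:
  #0 SA[0]=24  'aaaae'
  #1 SA[1]=25  'aaae'
  #2 SA[2]=26  'aae'
  #3 SA[3]=6  'aaebeabeddabcccdecaaaae'
  #4 SA[4]=4  'abaaebeabeddabcccdecaaaae'
  #5 SA[5]=2  'ababaaebeabeddabcccdecaaaae'
  #6 SA[6]=16  'abcccdecaaaae'
  #7 SA[7]=11  'abeddabcccdecaaaae'
  #8 SA[8]=0  'acababaaebeabeddabcccdecaaaae'
  #9 SA[9]=27  'ae'
  #10 SA[10]=7  'aebeabeddabcccdecaaaae'
  #11 SA[11]=5  'baaebeabeddabcccdecaaaae'
  #12 SA[12]=3  'babaaebeabeddabcccdecaaaae'
  #13 SA[13]=17  'bcccdecaaaae'
  #14 SA[14]=9  'beabeddabcccdecaaaae'
  #15 SA[15]=12  'beddabcccdecaaaae'
  #16 SA[16]=23  'caaaae'
  #17 SA[17]=1  'cababaaebeabeddabcccdecaaaae'
  #18 SA[18]=18  'cccdecaaaae'
  #19 SA[19]=19  'ccdecaaaae'
  #20 SA[20]=20  'cdecaaaae'
  #21 SA[21]=15  'dabcccdecaaaae'
  #22 SA[22]=14  'ddabcccdecaaaae'
  #23 SA[23]=21  'decaaaae'
  #24 SA[24]=28  'e'
  #25 SA[25]=10  'eabeddabcccdecaaaae'
  #26 SA[26]=8  'ebeabeddabcccdecaaaae'
  #27 SA[27]=22  'ecaaaae'
  #28 SA[28]=13  'eddabcccdecaaaae'

SA = [24, 25, 26, 6, 4, 2, 16, 11, 0, 27, 7, 5, 3, 17, 9, 12, 23, 1, 18, 19, 20, 15, 14, 21, 28, 10, 8, 22, 13]
[i] adj suffixes → lcp
  [1] 24/25 → 3 ('aaa')
  [2] 25/26 → 2 ('aa')
  [3] 26/6 → 3 ('aae')
  [4] 6/4 → 1 ('a')
  [5] 4/2 → 3 ('aba')
  [6] 2/16 → 2 ('ab')
  [7] 16/11 → 2 ('ab')
  [8] 11/0 → 1 ('a')
  [9] 0/27 → 1 ('a')
  [10] 27/7 → 2 ('ae')
  [11] 7/5 → 0 ('')
  [12] 5/3 → 2 ('ba')
  [13] 3/17 → 1 ('b')
  [14] 17/9 → 1 ('b')
  [15] 9/12 → 2 ('be')
  [16] 12/23 → 0 ('')
  [17] 23/1 → 2 ('ca')
  [18] 1/18 → 1 ('c')
  [19] 18/19 → 2 ('cc')
  [20] 19/20 → 1 ('c')
  [21] 20/15 → 0 ('')
  [22] 15/14 → 1 ('d')
  [23] 14/21 → 1 ('d')
  [24] 21/28 → 0 ('')
  [25] 28/10 → 1 ('e')
  [26] 10/8 → 1 ('e')
  [27] 8/22 → 1 ('e')
  [28] 22/13 → 1 ('e')

n(n+1)/2 = 29·30/2 = 435
Σ LCP = 0 + 3 + 2 + 3 + 1 + 3 + 2 + 2 + 1 + 1 + 2 + 0 + 2 + 1 + 1 + 2 + 0 + 2 + 1 + 2 + 1 + 0 + 1 + 1 + 0 + 1 + 1 + 1 + 1 = 38
distinct = 435 − 38 = 397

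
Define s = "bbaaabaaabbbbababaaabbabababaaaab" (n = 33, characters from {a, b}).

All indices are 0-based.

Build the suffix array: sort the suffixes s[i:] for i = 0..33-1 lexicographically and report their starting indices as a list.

rank→(start, suffix):
  0 → (28, 'aaaab')
  1 → (29, 'aaab')
  2 → (2, 'aaabaaabbbbababaaabbabababaaaab')
  3 → (17, 'aaabbabababaaaab')
  4 → (6, 'aaabbbbababaaabbabababaaaab')
  5 → (30, 'aab')
  6 → (3, 'aabaaabbbbababaaabbabababaaaab')
  7 → (18, 'aabbabababaaaab')
  8 → (7, 'aabbbbababaaabbabababaaaab')
  9 → (31, 'ab')
  10 → (26, 'abaaaab')
  11 → (15, 'abaaabbabababaaaab')
  12 → (4, 'abaaabbbbababaaabbabababaaaab')
  13 → (24, 'ababaaaab')
  14 → (13, 'ababaaabbabababaaaab')
  15 → (22, 'abababaaaab')
  16 → (19, 'abbabababaaaab')
  17 → (8, 'abbbbababaaabbabababaaaab')
  18 → (32, 'b')
  19 → (27, 'baaaab')
  20 → (1, 'baaabaaabbbbababaaabbabababaaaab')
  21 → (16, 'baaabbabababaaaab')
  22 → (5, 'baaabbbbababaaabbabababaaaab')
  23 → (25, 'babaaaab')
  24 → (14, 'babaaabbabababaaaab')
  25 → (23, 'bababaaaab')
  26 → (12, 'bababaaabbabababaaaab')
  27 → (21, 'babababaaaab')
  28 → (0, 'bbaaabaaabbbbababaaabbabababaaaab')
  29 → (11, 'bbababaaabbabababaaaab')
  30 → (20, 'bbabababaaaab')
  31 → (10, 'bbbababaaabbabababaaaab')
  32 → (9, 'bbbbababaaabbabababaaaab')

[28, 29, 2, 17, 6, 30, 3, 18, 7, 31, 26, 15, 4, 24, 13, 22, 19, 8, 32, 27, 1, 16, 5, 25, 14, 23, 12, 21, 0, 11, 20, 10, 9]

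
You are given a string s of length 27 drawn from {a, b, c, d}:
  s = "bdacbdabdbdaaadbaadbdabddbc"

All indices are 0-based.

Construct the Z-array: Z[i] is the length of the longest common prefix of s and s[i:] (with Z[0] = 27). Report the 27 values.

Z[0]=27
i=1: i≥r, start 0; Z[1]=0
i=2: i≥r, start 0; Z[2]=0
i=3: i≥r, start 0; Z[3]=0
i=4: i≥r, start 0; Z[4]=3 scan→box=[4,7)
i=5: min(r-i=2, Z[1]=0)=0; Z[5]=0
i=6: min(r-i=1, Z[2]=0)=0; Z[6]=0
i=7: i≥r, start 0; Z[7]=2 scan→box=[7,9)
i=8: min(r-i=1, Z[1]=0)=0; Z[8]=0
i=9: i≥r, start 0; Z[9]=3 scan→box=[9,12)
i=10: min(r-i=2, Z[1]=0)=0; Z[10]=0
i=11: min(r-i=1, Z[2]=0)=0; Z[11]=0
i=12: i≥r, start 0; Z[12]=0
i=13: i≥r, start 0; Z[13]=0
i=14: i≥r, start 0; Z[14]=0
i=15: i≥r, start 0; Z[15]=1 scan→box=[15,16)
i=16: i≥r, start 0; Z[16]=0
i=17: i≥r, start 0; Z[17]=0
i=18: i≥r, start 0; Z[18]=0
i=19: i≥r, start 0; Z[19]=3 scan→box=[19,22)
i=20: min(r-i=2, Z[1]=0)=0; Z[20]=0
i=21: min(r-i=1, Z[2]=0)=0; Z[21]=0
i=22: i≥r, start 0; Z[22]=2 scan→box=[22,24)
i=23: min(r-i=1, Z[1]=0)=0; Z[23]=0
i=24: i≥r, start 0; Z[24]=0
i=25: i≥r, start 0; Z[25]=1 scan→box=[25,26)
i=26: i≥r, start 0; Z[26]=0

[27, 0, 0, 0, 3, 0, 0, 2, 0, 3, 0, 0, 0, 0, 0, 1, 0, 0, 0, 3, 0, 0, 2, 0, 0, 1, 0]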